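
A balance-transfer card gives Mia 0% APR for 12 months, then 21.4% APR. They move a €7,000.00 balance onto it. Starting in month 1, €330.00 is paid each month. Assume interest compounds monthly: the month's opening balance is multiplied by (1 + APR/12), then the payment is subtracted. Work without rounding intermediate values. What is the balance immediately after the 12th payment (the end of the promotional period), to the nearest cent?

Promo months 1–12 at r₀ = 0%/12 = 0; months 13+ at r₁ = 21.4%/12 = 0.0178333.
After month 12 (no interest yet): B = €7,000.00 − 12·€330.00 = €3,040.00.

€3,040.00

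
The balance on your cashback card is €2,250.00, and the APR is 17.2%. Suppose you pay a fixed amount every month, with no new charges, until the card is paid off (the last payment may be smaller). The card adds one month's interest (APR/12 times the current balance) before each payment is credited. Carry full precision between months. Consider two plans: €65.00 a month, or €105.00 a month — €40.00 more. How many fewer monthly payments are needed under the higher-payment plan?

23 fewer payments

Monthly rate r = 17.2%/12 = 1.43333% = 0.0143333.
At €65.00/mo: n = ⌈−ln(1 − rB₀/P)/ln(1+r)⌉ = 49 payments (last €10.88); total interest = total paid − €2,250.00 = €880.88.
At €105.00/mo: 26 payments (last €82.33); total interest €457.33.
Payments saved = 49 − 26 = 23.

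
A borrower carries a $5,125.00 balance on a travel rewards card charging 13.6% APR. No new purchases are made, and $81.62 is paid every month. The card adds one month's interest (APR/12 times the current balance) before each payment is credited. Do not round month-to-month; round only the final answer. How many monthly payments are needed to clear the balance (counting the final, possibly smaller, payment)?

111 months

Monthly rate r = 13.6%/12 = 1.13333% = 0.0113333.
Recurrence: B ← B·(1+r) − $81.62.
Month 1: interest $58.08; balance after payment $5,101.46.
Month 2: interest $57.82; balance after payment $5,077.66.
Closed form: n = −ln(1 − rB₀/P)/ln(1+r) = −ln(0.28837)/ln(1.01133) ≈ 110.342, so the balance reaches zero during payment 111.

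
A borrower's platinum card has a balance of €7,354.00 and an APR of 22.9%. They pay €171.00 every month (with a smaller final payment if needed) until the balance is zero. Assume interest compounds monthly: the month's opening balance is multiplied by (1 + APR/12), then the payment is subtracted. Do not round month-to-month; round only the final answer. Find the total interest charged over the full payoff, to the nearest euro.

€8,193

Monthly rate r = 22.9%/12 = 1.90833% = 0.0190833.
Payoff takes n = ⌈−ln(1 − rB₀/P)/ln(1+r)⌉ = ⌈90.918⌉ = 91 payments; the last is €157.06.
Total paid = 90·€171.00 + €157.06 = €15,547.06.
Total interest = total paid − principal = €15,547.06 − €7,354.00 = €8,193.06.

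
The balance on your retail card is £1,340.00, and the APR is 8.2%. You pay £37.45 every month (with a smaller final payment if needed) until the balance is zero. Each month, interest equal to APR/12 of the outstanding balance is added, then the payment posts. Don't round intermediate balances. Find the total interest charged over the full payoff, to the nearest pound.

£202

Monthly rate r = 8.2%/12 = 0.683333% = 0.00683333.
Payoff takes n = ⌈−ln(1 − rB₀/P)/ln(1+r)⌉ = ⌈41.171⌉ = 42 payments; the last is £6.43.
Total paid = 41·£37.45 + £6.43 = £1,541.88.
Total interest = total paid − principal = £1,541.88 − £1,340.00 = £201.88.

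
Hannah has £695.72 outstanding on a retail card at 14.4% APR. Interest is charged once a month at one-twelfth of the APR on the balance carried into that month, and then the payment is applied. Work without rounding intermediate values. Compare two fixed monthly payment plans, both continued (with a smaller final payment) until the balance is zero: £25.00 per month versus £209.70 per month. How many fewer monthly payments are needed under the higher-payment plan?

31 fewer payments

Monthly rate r = 14.4%/12 = 1.2% = 0.012.
At £25.00/mo: n = ⌈−ln(1 − rB₀/P)/ln(1+r)⌉ = 35 payments (last £1.71); total interest = total paid − £695.72 = £155.99.
At £209.70/mo: 4 payments (last £85.40); total interest £18.78.
Payments saved = 35 − 4 = 31.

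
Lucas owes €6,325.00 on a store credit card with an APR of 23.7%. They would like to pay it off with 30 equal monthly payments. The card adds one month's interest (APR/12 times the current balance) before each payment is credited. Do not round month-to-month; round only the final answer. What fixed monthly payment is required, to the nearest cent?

Monthly rate r = 23.7%/12 = 1.975% = 0.01975.
Level-payment amortization: P = B₀·r / (1 − (1+r)^(−n)) = 6325.00·0.01975 / (1 − 1.01975^(−30)).
Denominator 1 − (1+r)^(−30) = 0.443854304.
P = 124.919 / 0.443854304 ≈ 281.44.

€281.44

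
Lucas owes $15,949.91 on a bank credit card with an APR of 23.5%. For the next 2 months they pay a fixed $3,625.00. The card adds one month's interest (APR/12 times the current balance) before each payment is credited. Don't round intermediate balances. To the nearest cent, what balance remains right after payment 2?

Monthly rate r = 23.5%/12 = 1.95833% = 0.0195833.
Each month: B ← B·(1+r) − $3,625.00.
Month 1: interest $312.35; balance after payment $12,637.26.
Month 2: interest $247.48; balance after payment $9,259.74.

$9,259.74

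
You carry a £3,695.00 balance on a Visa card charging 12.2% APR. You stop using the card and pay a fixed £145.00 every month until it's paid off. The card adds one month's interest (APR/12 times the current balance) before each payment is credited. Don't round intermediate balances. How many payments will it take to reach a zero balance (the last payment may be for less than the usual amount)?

30 months

Monthly rate r = 12.2%/12 = 1.01667% = 0.0101667.
Recurrence: B ← B·(1+r) − £145.00.
Month 1: interest £37.57; balance after payment £3,587.57.
Month 2: interest £36.47; balance after payment £3,479.04.
Closed form: n = −ln(1 − rB₀/P)/ln(1+r) = −ln(0.74093)/ln(1.01017) ≈ 29.644, so the balance reaches zero during payment 30.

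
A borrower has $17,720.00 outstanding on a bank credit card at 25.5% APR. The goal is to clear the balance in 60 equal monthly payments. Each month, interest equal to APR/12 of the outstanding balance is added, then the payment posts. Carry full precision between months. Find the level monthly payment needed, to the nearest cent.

$525.31

Monthly rate r = 25.5%/12 = 2.125% = 0.02125.
Level-payment amortization: P = B₀·r / (1 − (1+r)^(−n)) = 17720.00·0.02125 / (1 − 1.02125^(−60)).
Denominator 1 − (1+r)^(−60) = 0.71681136.
P = 376.55 / 0.71681136 ≈ 525.31.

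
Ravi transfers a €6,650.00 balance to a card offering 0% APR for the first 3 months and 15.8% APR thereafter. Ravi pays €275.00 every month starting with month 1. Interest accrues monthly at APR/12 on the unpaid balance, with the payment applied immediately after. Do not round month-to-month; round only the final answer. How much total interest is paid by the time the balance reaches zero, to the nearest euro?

€1,049

Promo months 1–3 at r₀ = 0%/12 = 0; months 4+ at r₁ = 15.8%/12 = 0.0131667.
After month 3 (no interest yet): B = €6,650.00 − 3·€275.00 = €5,825.00.
Then at r₁ with €275.00/mo: n₂ = −ln(1 − r₁·B/P)/ln(1+r₁) ≈ 25.00 → 25 more payments.
Total paid = 27·€275.00 + €273.97 = €7,698.97; interest = €7,698.97 − €6,650.00 = €1,048.97.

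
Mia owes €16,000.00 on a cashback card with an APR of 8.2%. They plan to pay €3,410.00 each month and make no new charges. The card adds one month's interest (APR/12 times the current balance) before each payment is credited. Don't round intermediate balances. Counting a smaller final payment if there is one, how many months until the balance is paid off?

5 payments

Monthly rate r = 8.2%/12 = 0.683333% = 0.00683333.
Recurrence: B ← B·(1+r) − €3,410.00.
Month 1: interest €109.33; balance after payment €12,699.33.
Month 2: interest €86.78; balance after payment €9,376.11.
Month 3: interest €64.07; balance after payment €6,030.18.
Month 4: interest €41.21; balance after payment €2,661.39.
Month 5: interest €18.19; balance after payment €0.00.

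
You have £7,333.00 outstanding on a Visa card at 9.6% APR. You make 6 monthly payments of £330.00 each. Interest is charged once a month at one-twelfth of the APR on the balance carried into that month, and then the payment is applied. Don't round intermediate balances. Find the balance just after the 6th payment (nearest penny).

£5,672.07

Monthly rate r = 9.6%/12 = 0.8% = 0.008.
Each month: B ← B·(1+r) − £330.00.
Month 1: interest £58.66; balance after payment £7,061.66.
Month 2: interest £56.49; balance after payment £6,788.16.
Month 3: interest £54.31; balance after payment £6,512.46.
Month 4: interest £52.10; balance after payment £6,234.56.
Month 5: interest £49.88; balance after payment £5,954.44.
Month 6: interest £47.64; balance after payment £5,672.07.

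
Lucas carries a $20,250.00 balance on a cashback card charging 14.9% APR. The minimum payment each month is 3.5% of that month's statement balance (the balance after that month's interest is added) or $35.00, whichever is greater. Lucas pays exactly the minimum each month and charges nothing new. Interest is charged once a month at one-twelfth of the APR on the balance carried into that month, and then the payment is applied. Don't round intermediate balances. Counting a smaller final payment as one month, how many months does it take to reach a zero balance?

165 months

Monthly rate r = 14.9%/12 = 1.24167% = 0.0124167.
While 3.5% of the post-interest balance exceeds $35.00, each month B ← (B·(1+r))·(1 − 0.035), i.e. B shrinks by the factor (1+r)·0.965 = 0.97698.
This holds for months 1–130. Entering month 131 the balance is $981.03; 3.5% of the post-interest balance is now below $35.00, so the flat $35.00 minimum applies from here.
From month 131 a fixed $35.00 at rate r clears $981.03 in 35 more payments. Total: 130 + 35 = 165 months.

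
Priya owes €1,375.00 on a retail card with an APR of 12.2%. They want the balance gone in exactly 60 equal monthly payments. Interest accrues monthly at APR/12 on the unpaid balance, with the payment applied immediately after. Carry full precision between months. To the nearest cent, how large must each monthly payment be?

€30.73

Monthly rate r = 12.2%/12 = 1.01667% = 0.0101667.
Level-payment amortization: P = B₀·r / (1 − (1+r)^(−n)) = 1375.00·0.0101667 / (1 − 1.01017^(−60)).
Denominator 1 − (1+r)^(−60) = 0.454973044.
P = 13.9792 / 0.454973044 ≈ 30.73.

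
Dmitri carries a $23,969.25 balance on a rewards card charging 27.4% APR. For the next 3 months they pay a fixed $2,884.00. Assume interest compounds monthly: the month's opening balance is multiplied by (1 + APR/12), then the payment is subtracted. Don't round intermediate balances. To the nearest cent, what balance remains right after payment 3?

$16,797.86

Monthly rate r = 27.4%/12 = 2.28333% = 0.0228333.
Each month: B ← B·(1+r) − $2,884.00.
Month 1: interest $547.30; balance after payment $21,632.55.
Month 2: interest $493.94; balance after payment $19,242.49.
Month 3: interest $439.37; balance after payment $16,797.86.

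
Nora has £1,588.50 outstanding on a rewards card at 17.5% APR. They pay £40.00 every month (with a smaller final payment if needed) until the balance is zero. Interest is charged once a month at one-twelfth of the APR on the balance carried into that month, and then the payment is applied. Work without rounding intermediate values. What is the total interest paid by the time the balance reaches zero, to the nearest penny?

Monthly rate r = 17.5%/12 = 1.45833% = 0.0145833.
Payoff takes n = ⌈−ln(1 − rB₀/P)/ln(1+r)⌉ = ⌈59.777⌉ = 60 payments; the last is £31.14.
Total paid = 59·£40.00 + £31.14 = £2,391.14.
Total interest = total paid − principal = £2,391.14 − £1,588.50 = £802.64.

£802.64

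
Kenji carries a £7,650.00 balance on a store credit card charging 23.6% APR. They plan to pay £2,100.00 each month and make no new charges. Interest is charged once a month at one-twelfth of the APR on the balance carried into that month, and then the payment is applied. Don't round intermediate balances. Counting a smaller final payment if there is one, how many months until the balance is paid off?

4 payments

Monthly rate r = 23.6%/12 = 1.96667% = 0.0196667.
Recurrence: B ← B·(1+r) − £2,100.00.
Month 1: interest £150.45; balance after payment £5,700.45.
Month 2: interest £112.11; balance after payment £3,712.56.
Month 3: interest £73.01; balance after payment £1,685.57.
Month 4: interest £33.15; balance after payment £0.00.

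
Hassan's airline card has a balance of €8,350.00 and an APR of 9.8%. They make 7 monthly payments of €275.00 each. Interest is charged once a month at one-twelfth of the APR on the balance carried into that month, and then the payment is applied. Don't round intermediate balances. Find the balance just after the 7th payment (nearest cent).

€6,866.39

Monthly rate r = 9.8%/12 = 0.816667% = 0.00816667.
Each month: B ← B·(1+r) − €275.00.
Month 1: interest €68.19; balance after payment €8,143.19.
Month 2: interest €66.50; balance after payment €7,934.69.
Month 3: interest €64.80; balance after payment €7,724.49.
Month 4: interest €63.08; balance after payment €7,512.58.
Month 5: interest €61.35; balance after payment €7,298.93.
Month 6: interest €59.61; balance after payment €7,083.54.
Month 7: interest €57.85; balance after payment €6,866.39.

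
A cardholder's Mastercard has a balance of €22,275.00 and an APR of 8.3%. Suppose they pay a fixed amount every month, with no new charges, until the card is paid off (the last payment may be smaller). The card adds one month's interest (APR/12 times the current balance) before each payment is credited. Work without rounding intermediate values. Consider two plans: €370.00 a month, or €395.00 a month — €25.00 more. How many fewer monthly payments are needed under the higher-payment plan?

7 fewer payments

Monthly rate r = 8.3%/12 = 0.691667% = 0.00691667.
At €370.00/mo: n = ⌈−ln(1 − rB₀/P)/ln(1+r)⌉ = 79 payments (last €48.46); total interest = total paid − €22,275.00 = €6,633.46.
At €395.00/mo: 72 payments (last €285.73); total interest €6,055.73.
Payments saved = 79 − 72 = 7.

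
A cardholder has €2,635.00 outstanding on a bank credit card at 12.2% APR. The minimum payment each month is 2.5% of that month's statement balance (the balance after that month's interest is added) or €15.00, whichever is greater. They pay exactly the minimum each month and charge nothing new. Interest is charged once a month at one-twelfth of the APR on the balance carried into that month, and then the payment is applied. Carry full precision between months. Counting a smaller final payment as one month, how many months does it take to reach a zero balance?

Monthly rate r = 12.2%/12 = 1.01667% = 0.0101667.
While 2.5% of the post-interest balance exceeds €15.00, each month B ← (B·(1+r))·(1 − 0.025), i.e. B shrinks by the factor (1+r)·0.975 = 0.98491.
This holds for months 1–98. Entering month 99 the balance is €593.95; 2.5% of the post-interest balance is now below €15.00, so the flat €15.00 minimum applies from here.
From month 99 a fixed €15.00 at rate r clears €593.95 in 51 more payments. Total: 98 + 51 = 149 months.

149 months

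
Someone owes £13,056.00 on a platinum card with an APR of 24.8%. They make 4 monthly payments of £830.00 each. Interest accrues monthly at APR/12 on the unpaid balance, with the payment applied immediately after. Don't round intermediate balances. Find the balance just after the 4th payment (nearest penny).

£10,744.87

Monthly rate r = 24.8%/12 = 2.06667% = 0.0206667.
Each month: B ← B·(1+r) − £830.00.
Month 1: interest £269.82; balance after payment £12,495.82.
Month 2: interest £258.25; balance after payment £11,924.07.
Month 3: interest £246.43; balance after payment £11,340.50.
Month 4: interest £234.37; balance after payment £10,744.87.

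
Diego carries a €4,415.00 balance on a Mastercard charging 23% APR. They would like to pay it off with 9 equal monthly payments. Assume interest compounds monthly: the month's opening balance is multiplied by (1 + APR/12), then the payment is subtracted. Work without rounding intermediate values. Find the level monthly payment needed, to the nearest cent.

Monthly rate r = 23%/12 = 1.91667% = 0.0191667.
Level-payment amortization: P = B₀·r / (1 − (1+r)^(−n)) = 4415.00·0.0191667 / (1 − 1.01917^(−9)).
Denominator 1 − (1+r)^(−9) = 0.157066913.
P = 84.6208 / 0.157066913 ≈ 538.76.

€538.76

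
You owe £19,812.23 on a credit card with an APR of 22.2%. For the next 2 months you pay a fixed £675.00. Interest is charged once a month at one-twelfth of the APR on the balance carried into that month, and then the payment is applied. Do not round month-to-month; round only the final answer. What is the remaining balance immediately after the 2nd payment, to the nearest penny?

£19,189.58

Monthly rate r = 22.2%/12 = 1.85% = 0.0185.
Each month: B ← B·(1+r) − £675.00.
Month 1: interest £366.53; balance after payment £19,503.76.
Month 2: interest £360.82; balance after payment £19,189.58.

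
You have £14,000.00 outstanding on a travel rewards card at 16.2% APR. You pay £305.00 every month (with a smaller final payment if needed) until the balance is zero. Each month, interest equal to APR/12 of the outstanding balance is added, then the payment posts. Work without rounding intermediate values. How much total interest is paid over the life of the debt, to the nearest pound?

Monthly rate r = 16.2%/12 = 1.35% = 0.0135.
Payoff takes n = ⌈−ln(1 − rB₀/P)/ln(1+r)⌉ = ⌈72.091⌉ = 73 payments; the last is £28.01.
Total paid = 72·£305.00 + £28.01 = £21,988.01.
Total interest = total paid − principal = £21,988.01 − £14,000.00 = £7,988.01.

£7,988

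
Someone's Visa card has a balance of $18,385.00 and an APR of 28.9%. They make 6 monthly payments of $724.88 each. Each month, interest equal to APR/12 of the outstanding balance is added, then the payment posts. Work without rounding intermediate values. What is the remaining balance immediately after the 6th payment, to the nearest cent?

$16,587.11

Monthly rate r = 28.9%/12 = 2.40833% = 0.0240833.
Each month: B ← B·(1+r) − $724.88.
Month 1: interest $442.77; balance after payment $18,102.89.
Month 2: interest $435.98; balance after payment $17,813.99.
Month 3: interest $429.02; balance after payment $17,518.13.
Month 4: interest $421.89; balance after payment $17,215.15.
Month 5: interest $414.60; balance after payment $16,904.86.
Month 6: interest $407.13; balance after payment $16,587.11.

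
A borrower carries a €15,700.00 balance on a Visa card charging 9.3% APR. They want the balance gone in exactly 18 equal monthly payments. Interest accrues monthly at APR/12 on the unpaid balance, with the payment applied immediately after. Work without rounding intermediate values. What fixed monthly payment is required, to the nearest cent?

Monthly rate r = 9.3%/12 = 0.775% = 0.00775.
Level-payment amortization: P = B₀·r / (1 − (1+r)^(−n)) = 15700.00·0.00775 / (1 − 1.00775^(−18)).
Denominator 1 − (1+r)^(−18) = 0.129739089.
P = 121.675 / 0.129739089 ≈ 937.84.

€937.84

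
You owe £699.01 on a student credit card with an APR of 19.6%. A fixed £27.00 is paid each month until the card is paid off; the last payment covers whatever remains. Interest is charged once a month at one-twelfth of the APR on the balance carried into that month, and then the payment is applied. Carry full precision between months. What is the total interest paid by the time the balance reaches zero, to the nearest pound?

Monthly rate r = 19.6%/12 = 1.63333% = 0.0163333.
Payoff takes n = ⌈−ln(1 − rB₀/P)/ln(1+r)⌉ = ⌈33.927⌉ = 34 payments; the last is £25.05.
Total paid = 33·£27.00 + £25.05 = £916.05.
Total interest = total paid − principal = £916.05 − £699.01 = £217.04.

£217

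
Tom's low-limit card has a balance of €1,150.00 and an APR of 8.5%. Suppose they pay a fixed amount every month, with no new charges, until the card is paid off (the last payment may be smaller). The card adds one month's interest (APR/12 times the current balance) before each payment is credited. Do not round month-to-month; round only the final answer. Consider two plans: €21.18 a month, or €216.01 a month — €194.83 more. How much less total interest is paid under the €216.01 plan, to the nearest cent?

Monthly rate r = 8.5%/12 = 0.708333% = 0.00708333.
At €21.18/mo: n = ⌈−ln(1 − rB₀/P)/ln(1+r)⌉ = 69 payments (last €16.56); total interest = total paid − €1,150.00 = €306.80.
At €216.01/mo: 6 payments (last €96.53); total interest €26.58.
Interest saved = €306.80 − €26.58 = €280.22.

€280.22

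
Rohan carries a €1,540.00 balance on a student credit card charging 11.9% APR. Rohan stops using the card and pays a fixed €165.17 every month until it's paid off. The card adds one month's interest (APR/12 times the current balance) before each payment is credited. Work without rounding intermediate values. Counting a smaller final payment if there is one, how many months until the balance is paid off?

Monthly rate r = 11.9%/12 = 0.991667% = 0.00991667.
Recurrence: B ← B·(1+r) − €165.17.
Month 1: interest €15.27; balance after payment €1,390.10.
Month 2: interest €13.79; balance after payment €1,238.72.
Closed form: n = −ln(1 − rB₀/P)/ln(1+r) = −ln(0.90754)/ln(1.00992) ≈ 9.832, so the balance reaches zero during payment 10.

10 months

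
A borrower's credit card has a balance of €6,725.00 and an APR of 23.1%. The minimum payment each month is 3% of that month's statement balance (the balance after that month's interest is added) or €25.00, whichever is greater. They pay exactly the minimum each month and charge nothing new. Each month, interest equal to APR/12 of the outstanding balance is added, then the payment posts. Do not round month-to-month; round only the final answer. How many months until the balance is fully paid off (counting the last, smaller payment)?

Monthly rate r = 23.1%/12 = 1.925% = 0.01925.
While 3% of the post-interest balance exceeds €25.00, each month B ← (B·(1+r))·(1 − 0.03), i.e. B shrinks by the factor (1+r)·0.97 = 0.98867.
This holds for months 1–185. Entering month 186 the balance is €817.33; 3% of the post-interest balance is now below €25.00, so the flat €25.00 minimum applies from here.
From month 186 a fixed €25.00 at rate r clears €817.33 in 53 more payments. Total: 185 + 53 = 238 months.

238 months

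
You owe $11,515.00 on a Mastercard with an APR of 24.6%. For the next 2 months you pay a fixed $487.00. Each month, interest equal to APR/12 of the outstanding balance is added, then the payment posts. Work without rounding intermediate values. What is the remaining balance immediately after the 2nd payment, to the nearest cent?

$11,007.97

Monthly rate r = 24.6%/12 = 2.05% = 0.0205.
Each month: B ← B·(1+r) − $487.00.
Month 1: interest $236.06; balance after payment $11,264.06.
Month 2: interest $230.91; balance after payment $11,007.97.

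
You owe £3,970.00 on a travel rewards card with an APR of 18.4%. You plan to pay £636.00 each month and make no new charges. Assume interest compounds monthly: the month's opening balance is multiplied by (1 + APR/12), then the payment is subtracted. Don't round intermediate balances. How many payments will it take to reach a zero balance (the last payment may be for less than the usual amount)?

Monthly rate r = 18.4%/12 = 1.53333% = 0.0153333.
Recurrence: B ← B·(1+r) − £636.00.
Month 1: interest £60.87; balance after payment £3,394.87.
Month 2: interest £52.05; balance after payment £2,810.93.
Closed form: n = −ln(1 − rB₀/P)/ln(1+r) = −ln(0.90429)/ln(1.01533) ≈ 6.612, so the balance reaches zero during payment 7.

7 payments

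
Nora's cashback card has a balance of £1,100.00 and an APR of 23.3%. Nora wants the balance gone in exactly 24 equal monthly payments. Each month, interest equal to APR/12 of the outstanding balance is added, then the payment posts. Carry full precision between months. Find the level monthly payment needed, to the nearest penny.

£57.77

Monthly rate r = 23.3%/12 = 1.94167% = 0.0194167.
Level-payment amortization: P = B₀·r / (1 − (1+r)^(−n)) = 1100.00·0.0194167 / (1 − 1.01942^(−24)).
Denominator 1 − (1+r)^(−24) = 0.369683773.
P = 21.3583 / 0.369683773 ≈ 57.77.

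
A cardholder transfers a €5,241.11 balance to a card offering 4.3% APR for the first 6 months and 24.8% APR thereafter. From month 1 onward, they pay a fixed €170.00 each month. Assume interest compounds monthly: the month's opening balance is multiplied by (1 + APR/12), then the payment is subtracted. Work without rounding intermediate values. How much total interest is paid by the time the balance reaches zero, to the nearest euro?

Promo months 1–6 at r₀ = 4.3%/12 = 0.00358333; months 7+ at r₁ = 24.8%/12 = 0.0206667.
After month 6: iterate B ← B·(1+r₀) − €170.00 for 6 months → €4,325.63.
Then at r₁ with €170.00/mo: n₂ = −ln(1 − r₁·B/P)/ln(1+r₁) ≈ 36.48 → 37 more payments.
Total paid = 42·€170.00 + €82.19 = €7,222.19; interest = €7,222.19 − €5,241.11 = €1,981.08.

€1,981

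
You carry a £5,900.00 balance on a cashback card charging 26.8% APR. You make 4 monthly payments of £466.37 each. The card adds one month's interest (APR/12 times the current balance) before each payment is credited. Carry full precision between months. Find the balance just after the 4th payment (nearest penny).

Monthly rate r = 26.8%/12 = 2.23333% = 0.0223333.
Each month: B ← B·(1+r) − £466.37.
Month 1: interest £131.77; balance after payment £5,565.40.
Month 2: interest £124.29; balance after payment £5,223.32.
Month 3: interest £116.65; balance after payment £4,873.60.
Month 4: interest £108.84; balance after payment £4,516.08.

£4,516.08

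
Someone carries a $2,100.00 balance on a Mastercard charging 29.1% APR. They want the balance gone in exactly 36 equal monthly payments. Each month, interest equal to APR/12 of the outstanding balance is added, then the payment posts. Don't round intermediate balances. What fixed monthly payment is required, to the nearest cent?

$88.12

Monthly rate r = 29.1%/12 = 2.425% = 0.02425.
Level-payment amortization: P = B₀·r / (1 − (1+r)^(−n)) = 2100.00·0.02425 / (1 − 1.02425^(−36)).
Denominator 1 − (1+r)^(−36) = 0.577929513.
P = 50.925 / 0.577929513 ≈ 88.12.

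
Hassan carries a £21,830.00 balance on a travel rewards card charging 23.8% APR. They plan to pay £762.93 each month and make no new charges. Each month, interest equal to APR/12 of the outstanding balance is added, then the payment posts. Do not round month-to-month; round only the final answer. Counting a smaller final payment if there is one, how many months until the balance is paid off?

Monthly rate r = 23.8%/12 = 1.98333% = 0.0198333.
Recurrence: B ← B·(1+r) − £762.93.
Month 1: interest £432.96; balance after payment £21,500.03.
Month 2: interest £426.42; balance after payment £21,163.52.
Closed form: n = −ln(1 − rB₀/P)/ln(1+r) = −ln(0.4325)/ln(1.01983) ≈ 42.678, so the balance reaches zero during payment 43.

43 months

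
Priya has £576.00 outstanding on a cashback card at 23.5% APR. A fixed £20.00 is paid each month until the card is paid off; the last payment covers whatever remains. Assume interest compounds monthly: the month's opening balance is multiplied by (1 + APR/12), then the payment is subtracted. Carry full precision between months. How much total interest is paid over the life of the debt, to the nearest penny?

£280.08

Monthly rate r = 23.5%/12 = 1.95833% = 0.0195833.
Payoff takes n = ⌈−ln(1 − rB₀/P)/ln(1+r)⌉ = ⌈42.802⌉ = 43 payments; the last is £16.08.
Total paid = 42·£20.00 + £16.08 = £856.08.
Total interest = total paid − principal = £856.08 − £576.00 = £280.08.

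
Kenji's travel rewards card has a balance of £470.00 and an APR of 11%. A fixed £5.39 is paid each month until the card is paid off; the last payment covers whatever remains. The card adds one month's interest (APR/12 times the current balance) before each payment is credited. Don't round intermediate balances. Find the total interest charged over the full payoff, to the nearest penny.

Monthly rate r = 11%/12 = 0.916667% = 0.00916667.
Payoff takes n = ⌈−ln(1 − rB₀/P)/ln(1+r)⌉ = ⌈176.006⌉ = 177 payments; the last is £0.03.
Total paid = 176·£5.39 + £0.03 = £948.67.
Total interest = total paid − principal = £948.67 − £470.00 = £478.67.

£478.67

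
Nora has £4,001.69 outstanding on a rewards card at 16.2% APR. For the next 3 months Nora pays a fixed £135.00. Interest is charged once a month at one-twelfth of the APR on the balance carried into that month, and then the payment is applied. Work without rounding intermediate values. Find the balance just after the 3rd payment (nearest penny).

£3,755.46

Monthly rate r = 16.2%/12 = 1.35% = 0.0135.
Each month: B ← B·(1+r) − £135.00.
Month 1: interest £54.02; balance after payment £3,920.71.
Month 2: interest £52.93; balance after payment £3,838.64.
Month 3: interest £51.82; balance after payment £3,755.46.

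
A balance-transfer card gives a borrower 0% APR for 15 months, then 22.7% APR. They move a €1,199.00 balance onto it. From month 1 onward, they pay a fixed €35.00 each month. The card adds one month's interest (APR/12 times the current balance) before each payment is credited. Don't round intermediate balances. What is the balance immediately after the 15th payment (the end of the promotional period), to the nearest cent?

€674.00

Promo months 1–15 at r₀ = 0%/12 = 0; months 16+ at r₁ = 22.7%/12 = 0.0189167.
After month 15 (no interest yet): B = €1,199.00 − 15·€35.00 = €674.00.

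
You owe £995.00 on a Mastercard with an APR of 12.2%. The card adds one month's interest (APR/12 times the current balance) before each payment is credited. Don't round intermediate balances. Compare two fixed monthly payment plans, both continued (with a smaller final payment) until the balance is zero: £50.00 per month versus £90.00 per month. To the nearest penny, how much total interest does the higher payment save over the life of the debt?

Monthly rate r = 12.2%/12 = 1.01667% = 0.0101667.
At £50.00/mo: n = ⌈−ln(1 − rB₀/P)/ln(1+r)⌉ = 23 payments (last £17.39); total interest = total paid − £995.00 = £122.39.
At £90.00/mo: 12 payments (last £70.93); total interest £65.93.
Interest saved = £122.39 − £65.93 = £56.46.

£56.46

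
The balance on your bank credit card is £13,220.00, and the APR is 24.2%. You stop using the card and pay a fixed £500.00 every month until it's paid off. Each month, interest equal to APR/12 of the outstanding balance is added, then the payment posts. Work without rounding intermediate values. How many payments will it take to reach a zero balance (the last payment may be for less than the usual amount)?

Monthly rate r = 24.2%/12 = 2.01667% = 0.0201667.
Recurrence: B ← B·(1+r) − £500.00.
Month 1: interest £266.60; balance after payment £12,986.60.
Month 2: interest £261.90; balance after payment £12,748.50.
Closed form: n = −ln(1 − rB₀/P)/ln(1+r) = −ln(0.46679)/ln(1.02017) ≈ 38.158, so the balance reaches zero during payment 39.

39 months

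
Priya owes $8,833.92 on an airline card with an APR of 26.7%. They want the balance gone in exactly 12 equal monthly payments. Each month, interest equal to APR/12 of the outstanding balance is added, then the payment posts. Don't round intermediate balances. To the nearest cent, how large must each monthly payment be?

$846.92

Monthly rate r = 26.7%/12 = 2.225% = 0.02225.
Level-payment amortization: P = B₀·r / (1 − (1+r)^(−n)) = 8833.92·0.02225 / (1 − 1.02225^(−12)).
Denominator 1 − (1+r)^(−12) = 0.232082492.
P = 196.555 / 0.232082492 ≈ 846.92.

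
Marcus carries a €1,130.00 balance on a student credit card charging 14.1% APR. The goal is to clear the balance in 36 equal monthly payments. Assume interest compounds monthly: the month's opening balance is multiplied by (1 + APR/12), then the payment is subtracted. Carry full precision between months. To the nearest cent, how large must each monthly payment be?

Monthly rate r = 14.1%/12 = 1.175% = 0.01175.
Level-payment amortization: P = B₀·r / (1 − (1+r)^(−n)) = 1130.00·0.01175 / (1 − 1.01175^(−36)).
Denominator 1 − (1+r)^(−36) = 0.343304062.
P = 13.2775 / 0.343304062 ≈ 38.68.

€38.68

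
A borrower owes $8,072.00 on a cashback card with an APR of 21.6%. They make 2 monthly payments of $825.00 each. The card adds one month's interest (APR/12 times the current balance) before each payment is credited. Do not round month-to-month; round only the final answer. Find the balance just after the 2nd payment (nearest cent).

Monthly rate r = 21.6%/12 = 1.8% = 0.018.
Each month: B ← B·(1+r) − $825.00.
Month 1: interest $145.30; balance after payment $7,392.30.
Month 2: interest $133.06; balance after payment $6,700.36.

$6,700.36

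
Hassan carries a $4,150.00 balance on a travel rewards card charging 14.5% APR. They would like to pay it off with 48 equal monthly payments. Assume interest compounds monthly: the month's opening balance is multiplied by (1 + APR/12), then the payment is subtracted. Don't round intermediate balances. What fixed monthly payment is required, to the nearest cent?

Monthly rate r = 14.5%/12 = 1.20833% = 0.0120833.
Level-payment amortization: P = B₀·r / (1 − (1+r)^(−n)) = 4150.00·0.0120833 / (1 − 1.01208^(−48)).
Denominator 1 − (1+r)^(−48) = 0.438151932.
P = 50.1458 / 0.438151932 ≈ 114.45.

$114.45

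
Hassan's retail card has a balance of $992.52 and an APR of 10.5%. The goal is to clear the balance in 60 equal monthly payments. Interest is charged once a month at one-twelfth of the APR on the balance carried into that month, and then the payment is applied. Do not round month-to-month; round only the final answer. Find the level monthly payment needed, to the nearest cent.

Monthly rate r = 10.5%/12 = 0.875% = 0.00875.
Level-payment amortization: P = B₀·r / (1 − (1+r)^(−n)) = 992.52·0.00875 / (1 − 1.00875^(−60)).
Denominator 1 − (1+r)^(−60) = 0.407092238.
P = 8.68455 / 0.407092238 ≈ 21.33.

$21.33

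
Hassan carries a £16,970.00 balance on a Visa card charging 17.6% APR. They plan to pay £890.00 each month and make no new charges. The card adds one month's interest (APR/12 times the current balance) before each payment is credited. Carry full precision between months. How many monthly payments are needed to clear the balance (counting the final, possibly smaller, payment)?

23 payments

Monthly rate r = 17.6%/12 = 1.46667% = 0.0146667.
Recurrence: B ← B·(1+r) − £890.00.
Month 1: interest £248.89; balance after payment £16,328.89.
Month 2: interest £239.49; balance after payment £15,678.38.
Closed form: n = −ln(1 − rB₀/P)/ln(1+r) = −ln(0.72034)/ln(1.01467) ≈ 22.529, so the balance reaches zero during payment 23.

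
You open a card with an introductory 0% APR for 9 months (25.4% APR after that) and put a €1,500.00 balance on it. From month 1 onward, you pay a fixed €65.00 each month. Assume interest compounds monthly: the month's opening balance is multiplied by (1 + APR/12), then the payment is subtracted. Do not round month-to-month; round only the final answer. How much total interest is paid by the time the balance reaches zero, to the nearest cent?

€182.90

Promo months 1–9 at r₀ = 0%/12 = 0; months 10+ at r₁ = 25.4%/12 = 0.0211667.
After month 9 (no interest yet): B = €1,500.00 − 9·€65.00 = €915.00.
Then at r₁ with €65.00/mo: n₂ = −ln(1 − r₁·B/P)/ln(1+r₁) ≈ 16.89 → 17 more payments.
Total paid = 25·€65.00 + €57.90 = €1,682.90; interest = €1,682.90 − €1,500.00 = €182.90.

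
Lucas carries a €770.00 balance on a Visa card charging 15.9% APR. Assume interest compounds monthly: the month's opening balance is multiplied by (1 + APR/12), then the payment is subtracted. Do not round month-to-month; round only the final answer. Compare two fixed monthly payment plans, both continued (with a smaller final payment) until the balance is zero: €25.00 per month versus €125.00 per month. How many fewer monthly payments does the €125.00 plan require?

Monthly rate r = 15.9%/12 = 1.325% = 0.01325.
At €25.00/mo: n = ⌈−ln(1 − rB₀/P)/ln(1+r)⌉ = 40 payments (last €21.03); total interest = total paid − €770.00 = €226.03.
At €125.00/mo: 7 payments (last €58.76); total interest €38.76.
Payments saved = 40 − 7 = 33.

33 fewer payments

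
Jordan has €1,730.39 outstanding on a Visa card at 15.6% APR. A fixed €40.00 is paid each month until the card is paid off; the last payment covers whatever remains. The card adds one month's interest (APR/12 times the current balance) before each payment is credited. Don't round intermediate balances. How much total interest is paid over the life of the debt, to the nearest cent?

Monthly rate r = 15.6%/12 = 1.3% = 0.013.
Payoff takes n = ⌈−ln(1 − rB₀/P)/ln(1+r)⌉ = ⌈63.981⌉ = 64 payments; the last is €39.26.
Total paid = 63·€40.00 + €39.26 = €2,559.26.
Total interest = total paid − principal = €2,559.26 − €1,730.39 = €828.87.

€828.87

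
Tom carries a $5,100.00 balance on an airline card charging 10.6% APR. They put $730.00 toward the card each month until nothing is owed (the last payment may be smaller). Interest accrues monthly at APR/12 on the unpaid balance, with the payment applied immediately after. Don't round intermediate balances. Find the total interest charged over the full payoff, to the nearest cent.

Monthly rate r = 10.6%/12 = 0.883333% = 0.00883333.
Payoff takes n = ⌈−ln(1 − rB₀/P)/ln(1+r)⌉ = ⌈7.243⌉ = 8 payments; the last is $177.96.
Total paid = 7·$730.00 + $177.96 = $5,287.96.
Total interest = total paid − principal = $5,287.96 − $5,100.00 = $187.96.

$187.96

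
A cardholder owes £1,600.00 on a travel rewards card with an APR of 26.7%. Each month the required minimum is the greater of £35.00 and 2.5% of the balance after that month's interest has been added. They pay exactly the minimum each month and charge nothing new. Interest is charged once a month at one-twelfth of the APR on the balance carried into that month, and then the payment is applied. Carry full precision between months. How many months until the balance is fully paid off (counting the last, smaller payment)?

Monthly rate r = 26.7%/12 = 2.225% = 0.02225.
While 2.5% of the post-interest balance exceeds £35.00, each month B ← (B·(1+r))·(1 − 0.025), i.e. B shrinks by the factor (1+r)·0.975 = 0.99669.
This holds for months 1–47. Entering month 48 the balance is £1,369.37; 2.5% of the post-interest balance is now below £35.00, so the flat £35.00 minimum applies from here.
From month 48 a fixed £35.00 at rate r clears £1,369.37 in 93 more payments. Total: 47 + 93 = 140 months.

140 months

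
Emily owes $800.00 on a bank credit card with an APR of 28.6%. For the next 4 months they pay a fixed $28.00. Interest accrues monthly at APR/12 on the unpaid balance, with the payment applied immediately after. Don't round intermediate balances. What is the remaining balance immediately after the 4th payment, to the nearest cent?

$762.97

Monthly rate r = 28.6%/12 = 2.38333% = 0.0238333.
Each month: B ← B·(1+r) − $28.00.
Month 1: interest $19.07; balance after payment $791.07.
Month 2: interest $18.85; balance after payment $781.92.
Month 3: interest $18.64; balance after payment $772.56.
Month 4: interest $18.41; balance after payment $762.97.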